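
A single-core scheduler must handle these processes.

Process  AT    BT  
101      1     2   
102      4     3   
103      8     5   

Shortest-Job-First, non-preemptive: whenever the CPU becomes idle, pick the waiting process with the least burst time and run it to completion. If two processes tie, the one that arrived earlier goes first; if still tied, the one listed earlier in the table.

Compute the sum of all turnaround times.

10

Schedule: | idle 0-1 | 101 1-3 | idle 3-4 | 102 4-7 | idle 7-8 | 103 8-13 |
Completion: 101=3  102=7  103=13
Turnaround (C−A): 101=2  102=3  103=5
Turnaround = completion − arrival: 101=2, 102=3, 103=5
Total turnaround = 2 + 3 + 5 = 10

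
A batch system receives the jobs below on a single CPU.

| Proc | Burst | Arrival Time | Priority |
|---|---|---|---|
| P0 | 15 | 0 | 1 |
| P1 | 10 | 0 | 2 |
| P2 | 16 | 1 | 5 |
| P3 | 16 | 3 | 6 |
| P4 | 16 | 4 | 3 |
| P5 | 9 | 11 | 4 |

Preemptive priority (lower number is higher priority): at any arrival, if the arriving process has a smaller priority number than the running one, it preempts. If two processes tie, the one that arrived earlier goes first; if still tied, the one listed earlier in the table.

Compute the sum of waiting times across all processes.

Gantt: | P0 0-15 | P1 15-25 | P4 25-41 | P5 41-50 | P2 50-66 | P3 66-82 |
Completion: P0=15  P1=25  P2=66  P3=82  P4=41  P5=50
Waiting = turnaround − burst: P0=0, P1=15, P2=49, P3=63, P4=21, P5=30
Total waiting = 0 + 15 + 49 + 63 + 21 + 30 = 178

178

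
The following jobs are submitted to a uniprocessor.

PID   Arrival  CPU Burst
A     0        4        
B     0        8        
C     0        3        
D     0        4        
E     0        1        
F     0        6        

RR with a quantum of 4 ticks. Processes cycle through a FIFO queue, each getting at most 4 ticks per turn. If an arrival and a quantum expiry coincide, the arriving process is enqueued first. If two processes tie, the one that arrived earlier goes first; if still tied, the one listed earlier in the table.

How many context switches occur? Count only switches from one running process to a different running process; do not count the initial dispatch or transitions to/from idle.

7

Timeline: | A 0-4 | B 4-8 | C 8-11 | D 11-15 | E 15-16 | F 16-20 | B 20-24 | F 24-26 |
Completion: A=4  B=24  C=11  D=15  E=16  F=26
Turnaround (C−A): A=4  B=24  C=11  D=15  E=16  F=26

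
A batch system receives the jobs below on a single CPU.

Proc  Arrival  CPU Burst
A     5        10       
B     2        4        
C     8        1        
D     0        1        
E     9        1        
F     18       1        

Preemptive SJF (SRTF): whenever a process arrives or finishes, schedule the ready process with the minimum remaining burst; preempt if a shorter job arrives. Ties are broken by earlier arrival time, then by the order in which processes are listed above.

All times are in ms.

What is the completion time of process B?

Timeline: | D 0-1 | idle 1-2 | B 2-6 | A 6-8 | C 8-9 | E 9-10 | A 10-18 | F 18-19 |
Completion: A=18  B=6  C=9  D=1  E=10  F=19
Turnaround (C−A): A=13  B=4  C=1  D=1  E=1  F=1

6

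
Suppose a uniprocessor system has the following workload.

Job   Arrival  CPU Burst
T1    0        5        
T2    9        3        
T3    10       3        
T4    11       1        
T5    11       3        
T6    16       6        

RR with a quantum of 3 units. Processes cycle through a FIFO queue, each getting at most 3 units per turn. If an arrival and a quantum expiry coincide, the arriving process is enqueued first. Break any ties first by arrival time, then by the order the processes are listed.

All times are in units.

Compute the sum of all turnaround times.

35

Gantt: | T1 0-5 | idle 5-9 | T2 9-12 | T3 12-15 | T4 15-16 | T5 16-19 | T6 19-25 |
Completion: T1=5  T2=12  T3=15  T4=16  T5=19  T6=25
Turnaround (C−A): T1=5  T2=3  T3=5  T4=5  T5=8  T6=9
Turnaround = completion − arrival: T1=5, T2=3, T3=5, T4=5, T5=8, T6=9
Total turnaround = 5 + 3 + 5 + 5 + 8 + 9 = 35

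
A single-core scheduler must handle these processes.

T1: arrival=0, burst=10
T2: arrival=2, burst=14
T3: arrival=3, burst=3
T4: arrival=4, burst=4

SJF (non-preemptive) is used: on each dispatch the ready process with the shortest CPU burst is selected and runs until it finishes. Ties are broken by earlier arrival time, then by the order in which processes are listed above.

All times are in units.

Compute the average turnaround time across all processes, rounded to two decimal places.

Schedule: | T1 0-10 | T3 10-13 | T4 13-17 | T2 17-31 |
Completion: T1=10  T2=31  T3=13  T4=17
Turnaround times: T1=10, T2=29, T3=10, T4=13
Average turnaround = (10+29+10+13) / 4 = 62/4 = 15.50

15.50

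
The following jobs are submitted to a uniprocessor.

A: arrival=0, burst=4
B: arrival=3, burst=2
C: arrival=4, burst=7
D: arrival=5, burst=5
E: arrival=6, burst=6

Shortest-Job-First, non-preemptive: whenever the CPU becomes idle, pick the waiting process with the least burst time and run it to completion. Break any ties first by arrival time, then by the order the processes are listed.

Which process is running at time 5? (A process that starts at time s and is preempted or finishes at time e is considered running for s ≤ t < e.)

B

Gantt: | A 0-4 | B 4-6 | D 6-11 | E 11-17 | C 17-24 |
Completion: A=4  B=6  C=24  D=11  E=17
Turnaround (C−A): A=4  B=3  C=20  D=6  E=11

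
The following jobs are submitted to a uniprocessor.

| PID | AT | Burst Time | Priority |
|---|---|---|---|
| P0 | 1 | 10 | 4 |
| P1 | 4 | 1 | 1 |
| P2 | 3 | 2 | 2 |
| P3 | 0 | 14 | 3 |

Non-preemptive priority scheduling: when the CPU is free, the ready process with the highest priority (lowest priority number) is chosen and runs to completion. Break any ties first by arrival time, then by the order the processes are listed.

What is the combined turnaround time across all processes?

65

Gantt: | P3 0-14 | P1 14-15 | P2 15-17 | P0 17-27 |
Completion: P0=27  P1=15  P2=17  P3=14
Turnaround (C−A): P0=26  P1=11  P2=14  P3=14
Turnaround = completion − arrival: P0=26, P1=11, P2=14, P3=14
Total turnaround = 26 + 11 + 14 + 14 = 65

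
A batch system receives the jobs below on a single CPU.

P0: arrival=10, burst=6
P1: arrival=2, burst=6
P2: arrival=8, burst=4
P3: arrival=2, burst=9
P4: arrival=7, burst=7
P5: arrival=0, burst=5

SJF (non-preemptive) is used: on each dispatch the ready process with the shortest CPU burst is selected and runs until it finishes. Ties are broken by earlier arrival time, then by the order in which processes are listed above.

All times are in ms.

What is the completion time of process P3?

37

Gantt: | P5 0-5 | P1 5-11 | P2 11-15 | P0 15-21 | P4 21-28 | P3 28-37 |
Completion: P0=21  P1=11  P2=15  P3=37  P4=28  P5=5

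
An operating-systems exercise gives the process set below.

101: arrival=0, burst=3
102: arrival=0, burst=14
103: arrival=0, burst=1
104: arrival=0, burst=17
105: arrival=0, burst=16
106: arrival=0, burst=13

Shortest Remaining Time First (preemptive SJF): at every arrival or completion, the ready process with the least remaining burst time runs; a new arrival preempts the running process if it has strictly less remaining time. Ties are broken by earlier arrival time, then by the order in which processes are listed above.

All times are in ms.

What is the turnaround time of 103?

Timeline: | 103 0-1 | 101 1-4 | 106 4-17 | 102 17-31 | 105 31-47 | 104 47-64 |
Completion: 101=4  102=31  103=1  104=64  105=47  106=17
Turnaround (C−A): 101=4  102=31  103=1  104=64  105=47  106=17
Turnaround(103) = completion − arrival = 1 − 0 = 1

1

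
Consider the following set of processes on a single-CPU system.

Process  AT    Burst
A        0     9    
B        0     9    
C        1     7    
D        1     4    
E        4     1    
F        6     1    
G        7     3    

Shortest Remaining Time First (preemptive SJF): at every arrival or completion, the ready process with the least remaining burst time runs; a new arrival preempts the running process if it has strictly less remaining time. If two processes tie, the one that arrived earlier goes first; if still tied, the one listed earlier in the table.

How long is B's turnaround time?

34

Timeline: | A 0-1 | D 1-5 | E 5-6 | F 6-7 | G 7-10 | C 10-17 | A 17-25 | B 25-34 |
Completion: A=25  B=34  C=17  D=5  E=6  F=7  G=10
Turnaround(B) = completion − arrival = 34 − 0 = 34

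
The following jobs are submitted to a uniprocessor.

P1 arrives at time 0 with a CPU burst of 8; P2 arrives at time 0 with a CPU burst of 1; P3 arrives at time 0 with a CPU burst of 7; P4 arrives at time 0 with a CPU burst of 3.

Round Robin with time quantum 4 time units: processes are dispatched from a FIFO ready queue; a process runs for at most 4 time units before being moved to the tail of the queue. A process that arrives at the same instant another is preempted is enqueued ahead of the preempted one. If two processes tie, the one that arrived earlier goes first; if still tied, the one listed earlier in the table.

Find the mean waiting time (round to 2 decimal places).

Timeline: | P1 0-4 | P2 4-5 | P3 5-9 | P4 9-12 | P1 12-16 | P3 16-19 |
Completion: P1=16  P2=5  P3=19  P4=12
Waiting times: P1=8, P2=4, P3=12, P4=9
Average waiting = (8+4+12+9) / 4 = 33/4 = 8.25

8.25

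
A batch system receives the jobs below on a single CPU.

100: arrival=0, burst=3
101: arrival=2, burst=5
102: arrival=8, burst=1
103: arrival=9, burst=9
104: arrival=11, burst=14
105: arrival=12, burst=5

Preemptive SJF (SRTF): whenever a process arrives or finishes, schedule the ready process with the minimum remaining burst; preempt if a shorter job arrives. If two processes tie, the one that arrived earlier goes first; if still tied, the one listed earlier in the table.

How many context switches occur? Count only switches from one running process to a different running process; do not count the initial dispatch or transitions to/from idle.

Gantt: | 100 0-3 | 101 3-8 | 102 8-9 | 103 9-12 | 105 12-17 | 103 17-23 | 104 23-37 |
Completion: 100=3  101=8  102=9  103=23  104=37  105=17

6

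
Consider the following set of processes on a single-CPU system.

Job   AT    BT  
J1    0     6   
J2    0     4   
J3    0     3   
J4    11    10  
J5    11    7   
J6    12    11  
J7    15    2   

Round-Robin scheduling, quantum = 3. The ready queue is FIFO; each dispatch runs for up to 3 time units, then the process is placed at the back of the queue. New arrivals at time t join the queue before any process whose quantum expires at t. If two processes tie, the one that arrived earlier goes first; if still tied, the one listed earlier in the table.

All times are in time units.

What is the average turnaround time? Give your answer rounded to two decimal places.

18.57

Gantt: | J1 0-3 | J2 3-6 | J3 6-9 | J1 9-12 | J2 12-13 | J4 13-16 | J5 16-19 | J6 19-22 | J7 22-24 | J4 24-27 | J5 27-30 | J6 30-33 | J4 33-36 | J5 36-37 | J6 37-40 | J4 40-41 | J6 41-43 |
Completion: J1=12  J2=13  J3=9  J4=41  J5=37  J6=43  J7=24
Turnaround (C−A): J1=12  J2=13  J3=9  J4=30  J5=26  J6=31  J7=9
Turnaround times: J1=12, J2=13, J3=9, J4=30, J5=26, J6=31, J7=9
Average turnaround = (12+13+9+30+26+31+9) / 7 = 130/7 = 18.57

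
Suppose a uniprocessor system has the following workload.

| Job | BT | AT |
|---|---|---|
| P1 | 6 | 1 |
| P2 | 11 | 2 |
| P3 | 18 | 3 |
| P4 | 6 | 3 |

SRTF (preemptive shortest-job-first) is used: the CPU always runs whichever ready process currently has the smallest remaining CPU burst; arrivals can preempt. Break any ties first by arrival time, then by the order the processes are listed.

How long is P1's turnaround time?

6

Gantt: | idle 0-1 | P1 1-7 | P4 7-13 | P2 13-24 | P3 24-42 |
Completion: P1=7  P2=24  P3=42  P4=13
Turnaround (C−A): P1=6  P2=22  P3=39  P4=10
Turnaround(P1) = completion − arrival = 7 − 1 = 6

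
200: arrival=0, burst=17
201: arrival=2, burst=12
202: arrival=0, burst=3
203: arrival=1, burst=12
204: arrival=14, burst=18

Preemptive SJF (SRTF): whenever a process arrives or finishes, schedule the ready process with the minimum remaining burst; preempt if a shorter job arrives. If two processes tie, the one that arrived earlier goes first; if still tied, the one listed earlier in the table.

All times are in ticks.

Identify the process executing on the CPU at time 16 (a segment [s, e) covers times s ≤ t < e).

201

Schedule: | 202 0-3 | 203 3-15 | 201 15-27 | 200 27-44 | 204 44-62 |
Completion: 200=44  201=27  202=3  203=15  204=62
Turnaround (C−A): 200=44  201=25  202=3  203=14  204=48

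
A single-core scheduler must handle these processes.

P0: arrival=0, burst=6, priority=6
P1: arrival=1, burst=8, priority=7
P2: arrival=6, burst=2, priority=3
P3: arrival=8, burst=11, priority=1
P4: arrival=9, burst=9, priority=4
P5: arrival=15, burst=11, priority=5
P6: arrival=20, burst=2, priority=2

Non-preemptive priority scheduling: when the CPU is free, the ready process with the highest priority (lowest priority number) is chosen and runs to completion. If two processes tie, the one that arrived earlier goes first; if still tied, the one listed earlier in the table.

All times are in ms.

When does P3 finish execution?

19

Schedule: | P0 0-6 | P2 6-8 | P3 8-19 | P4 19-28 | P6 28-30 | P5 30-41 | P1 41-49 |
Completion: P0=6  P1=49  P2=8  P3=19  P4=28  P5=41  P6=30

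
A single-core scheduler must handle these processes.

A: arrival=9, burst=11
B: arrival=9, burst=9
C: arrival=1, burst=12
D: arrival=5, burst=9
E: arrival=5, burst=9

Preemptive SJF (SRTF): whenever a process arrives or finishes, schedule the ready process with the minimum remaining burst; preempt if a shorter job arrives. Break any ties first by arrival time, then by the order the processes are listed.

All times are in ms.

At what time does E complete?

Timeline: | idle 0-1 | C 1-13 | D 13-22 | E 22-31 | B 31-40 | A 40-51 |
Completion: A=51  B=40  C=13  D=22  E=31
Turnaround (C−A): A=42  B=31  C=12  D=17  E=26

31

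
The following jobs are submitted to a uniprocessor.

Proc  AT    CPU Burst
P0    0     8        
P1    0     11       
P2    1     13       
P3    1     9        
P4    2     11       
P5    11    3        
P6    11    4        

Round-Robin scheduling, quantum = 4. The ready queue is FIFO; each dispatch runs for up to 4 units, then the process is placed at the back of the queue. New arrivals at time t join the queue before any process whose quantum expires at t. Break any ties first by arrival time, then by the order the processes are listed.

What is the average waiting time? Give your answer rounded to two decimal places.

Timeline: | P0 0-4 | P1 4-8 | P2 8-12 | P3 12-16 | P4 16-20 | P0 20-24 | P1 24-28 | P5 28-31 | P6 31-35 | P2 35-39 | P3 39-43 | P4 43-47 | P1 47-50 | P2 50-54 | P3 54-55 | P4 55-58 | P2 58-59 |
Completion: P0=24  P1=50  P2=59  P3=55  P4=58  P5=31  P6=35
Waiting times: P0=16, P1=39, P2=45, P3=45, P4=45, P5=17, P6=20
Average waiting = (16+39+45+45+45+17+20) / 7 = 227/7 = 32.43

32.43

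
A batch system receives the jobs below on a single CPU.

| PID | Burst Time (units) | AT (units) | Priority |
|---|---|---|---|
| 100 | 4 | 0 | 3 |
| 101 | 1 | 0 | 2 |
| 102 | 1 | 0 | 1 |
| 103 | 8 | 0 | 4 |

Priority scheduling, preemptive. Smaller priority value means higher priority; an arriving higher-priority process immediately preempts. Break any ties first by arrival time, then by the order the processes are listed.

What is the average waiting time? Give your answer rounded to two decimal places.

Schedule: | 102 0-1 | 101 1-2 | 100 2-6 | 103 6-14 |
Completion: 100=6  101=2  102=1  103=14
Waiting times: 100=2, 101=1, 102=0, 103=6
Average waiting = (2+1+0+6) / 4 = 9/4 = 2.25

2.25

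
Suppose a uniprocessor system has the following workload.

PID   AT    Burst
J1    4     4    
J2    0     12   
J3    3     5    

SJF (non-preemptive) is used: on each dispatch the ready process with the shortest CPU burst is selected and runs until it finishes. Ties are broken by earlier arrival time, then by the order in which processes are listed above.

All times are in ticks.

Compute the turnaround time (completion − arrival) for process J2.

12

Timeline: | J2 0-12 | J1 12-16 | J3 16-21 |
Completion: J1=16  J2=12  J3=21
Turnaround (C−A): J1=12  J2=12  J3=18
Turnaround(J2) = completion − arrival = 12 − 0 = 12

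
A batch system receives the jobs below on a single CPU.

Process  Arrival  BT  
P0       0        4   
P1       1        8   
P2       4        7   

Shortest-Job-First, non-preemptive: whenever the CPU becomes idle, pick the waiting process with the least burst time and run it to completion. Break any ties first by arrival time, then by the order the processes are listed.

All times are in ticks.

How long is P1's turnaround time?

18

Schedule: | P0 0-4 | P2 4-11 | P1 11-19 |
Completion: P0=4  P1=19  P2=11
Turnaround(P1) = completion − arrival = 19 − 1 = 18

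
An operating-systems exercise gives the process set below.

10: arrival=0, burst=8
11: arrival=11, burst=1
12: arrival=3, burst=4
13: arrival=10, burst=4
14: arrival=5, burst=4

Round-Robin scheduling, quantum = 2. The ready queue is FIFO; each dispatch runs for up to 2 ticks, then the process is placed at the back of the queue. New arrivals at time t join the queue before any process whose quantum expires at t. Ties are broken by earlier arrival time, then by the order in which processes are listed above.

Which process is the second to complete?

Schedule: | 10 0-4 | 12 4-6 | 10 6-8 | 14 8-10 | 12 10-12 | 10 12-14 | 13 14-16 | 14 16-18 | 11 18-19 | 13 19-21 |
Completion: 10=14  11=19  12=12  13=21  14=18
Turnaround (C−A): 10=14  11=8  12=9  13=11  14=13
Finish order: 12 → 10 → 14 → 11 → 13

10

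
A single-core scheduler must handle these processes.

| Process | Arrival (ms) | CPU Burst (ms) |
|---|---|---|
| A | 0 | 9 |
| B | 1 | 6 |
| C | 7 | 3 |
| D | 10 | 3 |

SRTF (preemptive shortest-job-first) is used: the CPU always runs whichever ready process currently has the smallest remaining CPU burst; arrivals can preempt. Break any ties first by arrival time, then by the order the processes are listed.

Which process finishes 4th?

Schedule: | A 0-1 | B 1-7 | C 7-10 | D 10-13 | A 13-21 |
Completion: A=21  B=7  C=10  D=13
Finish order: B → C → D → A

A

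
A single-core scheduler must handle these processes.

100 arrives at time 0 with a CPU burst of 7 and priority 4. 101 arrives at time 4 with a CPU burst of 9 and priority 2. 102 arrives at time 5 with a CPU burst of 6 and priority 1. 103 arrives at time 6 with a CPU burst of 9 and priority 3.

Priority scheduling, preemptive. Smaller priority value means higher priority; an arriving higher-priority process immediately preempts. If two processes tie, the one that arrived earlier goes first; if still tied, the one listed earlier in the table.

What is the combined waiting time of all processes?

Timeline: | 100 0-4 | 101 4-5 | 102 5-11 | 101 11-19 | 103 19-28 | 100 28-31 |
Completion: 100=31  101=19  102=11  103=28
Waiting = turnaround − burst: 100=24, 101=6, 102=0, 103=13
Total waiting = 24 + 6 + 0 + 13 = 43

43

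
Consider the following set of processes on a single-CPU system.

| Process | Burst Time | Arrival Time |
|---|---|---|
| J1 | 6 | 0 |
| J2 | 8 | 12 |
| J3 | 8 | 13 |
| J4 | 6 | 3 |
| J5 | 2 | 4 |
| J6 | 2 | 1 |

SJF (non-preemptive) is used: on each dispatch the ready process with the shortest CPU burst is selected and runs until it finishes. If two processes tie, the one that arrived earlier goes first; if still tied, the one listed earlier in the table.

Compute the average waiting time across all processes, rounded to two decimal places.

5.17

Gantt: | J1 0-6 | J6 6-8 | J5 8-10 | J4 10-16 | J2 16-24 | J3 24-32 |
Completion: J1=6  J2=24  J3=32  J4=16  J5=10  J6=8
Waiting times: J1=0, J2=4, J3=11, J4=7, J5=4, J6=5
Average waiting = (0+4+11+7+4+5) / 6 = 31/6 = 5.17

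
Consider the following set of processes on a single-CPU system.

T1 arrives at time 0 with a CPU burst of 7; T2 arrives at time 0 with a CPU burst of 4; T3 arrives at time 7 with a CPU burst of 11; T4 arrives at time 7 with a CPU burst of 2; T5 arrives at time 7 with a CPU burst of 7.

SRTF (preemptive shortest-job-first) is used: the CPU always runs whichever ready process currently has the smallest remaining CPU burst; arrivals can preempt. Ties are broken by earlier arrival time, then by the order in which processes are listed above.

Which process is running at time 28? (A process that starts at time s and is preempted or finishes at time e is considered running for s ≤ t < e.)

T3

Gantt: | T2 0-4 | T1 4-7 | T4 7-9 | T1 9-13 | T5 13-20 | T3 20-31 |
Completion: T1=13  T2=4  T3=31  T4=9  T5=20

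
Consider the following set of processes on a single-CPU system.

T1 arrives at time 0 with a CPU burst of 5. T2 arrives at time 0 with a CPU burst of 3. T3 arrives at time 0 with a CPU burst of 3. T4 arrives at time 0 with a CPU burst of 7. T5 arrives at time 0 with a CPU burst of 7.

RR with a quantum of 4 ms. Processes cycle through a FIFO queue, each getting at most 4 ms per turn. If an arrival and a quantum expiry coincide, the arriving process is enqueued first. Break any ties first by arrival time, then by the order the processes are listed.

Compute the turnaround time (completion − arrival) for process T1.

Schedule: | T1 0-4 | T2 4-7 | T3 7-10 | T4 10-14 | T5 14-18 | T1 18-19 | T4 19-22 | T5 22-25 |
Completion: T1=19  T2=7  T3=10  T4=22  T5=25
Turnaround(T1) = completion − arrival = 19 − 0 = 19

19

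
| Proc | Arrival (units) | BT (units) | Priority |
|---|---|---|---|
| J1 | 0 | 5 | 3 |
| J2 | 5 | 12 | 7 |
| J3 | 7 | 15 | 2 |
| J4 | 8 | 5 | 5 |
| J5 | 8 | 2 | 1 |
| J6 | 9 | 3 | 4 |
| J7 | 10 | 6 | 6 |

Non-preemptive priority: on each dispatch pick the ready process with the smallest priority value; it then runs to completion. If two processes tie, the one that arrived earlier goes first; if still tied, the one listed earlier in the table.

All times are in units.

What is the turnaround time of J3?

Timeline: | J1 0-5 | J2 5-17 | J5 17-19 | J3 19-34 | J6 34-37 | J4 37-42 | J7 42-48 |
Completion: J1=5  J2=17  J3=34  J4=42  J5=19  J6=37  J7=48
Turnaround (C−A): J1=5  J2=12  J3=27  J4=34  J5=11  J6=28  J7=38
Turnaround(J3) = completion − arrival = 34 − 7 = 27

27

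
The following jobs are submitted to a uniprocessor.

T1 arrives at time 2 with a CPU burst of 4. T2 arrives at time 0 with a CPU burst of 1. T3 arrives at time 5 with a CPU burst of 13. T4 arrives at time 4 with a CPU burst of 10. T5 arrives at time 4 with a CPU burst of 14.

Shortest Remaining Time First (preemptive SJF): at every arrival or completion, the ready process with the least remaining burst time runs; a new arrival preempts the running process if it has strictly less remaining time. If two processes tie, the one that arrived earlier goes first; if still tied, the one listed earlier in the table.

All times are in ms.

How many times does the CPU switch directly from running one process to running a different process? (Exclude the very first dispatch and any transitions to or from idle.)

3

Schedule: | T2 0-1 | idle 1-2 | T1 2-6 | T4 6-16 | T3 16-29 | T5 29-43 |
Completion: T1=6  T2=1  T3=29  T4=16  T5=43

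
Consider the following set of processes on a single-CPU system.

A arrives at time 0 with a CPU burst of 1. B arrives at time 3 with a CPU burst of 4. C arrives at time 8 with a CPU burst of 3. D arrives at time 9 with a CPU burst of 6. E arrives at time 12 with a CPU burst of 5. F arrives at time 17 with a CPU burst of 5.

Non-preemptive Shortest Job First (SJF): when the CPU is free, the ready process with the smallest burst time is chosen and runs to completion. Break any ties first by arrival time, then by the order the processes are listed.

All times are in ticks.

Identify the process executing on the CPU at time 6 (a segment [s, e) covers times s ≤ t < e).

Gantt: | A 0-1 | idle 1-3 | B 3-7 | idle 7-8 | C 8-11 | D 11-17 | E 17-22 | F 22-27 |
Completion: A=1  B=7  C=11  D=17  E=22  F=27
Turnaround (C−A): A=1  B=4  C=3  D=8  E=10  F=10

B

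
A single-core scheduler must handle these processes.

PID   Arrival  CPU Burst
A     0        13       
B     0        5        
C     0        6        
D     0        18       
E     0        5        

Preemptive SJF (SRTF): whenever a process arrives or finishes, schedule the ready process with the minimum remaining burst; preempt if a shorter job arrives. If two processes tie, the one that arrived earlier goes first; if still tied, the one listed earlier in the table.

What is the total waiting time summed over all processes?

60

Gantt: | B 0-5 | E 5-10 | C 10-16 | A 16-29 | D 29-47 |
Completion: A=29  B=5  C=16  D=47  E=10
Turnaround (C−A): A=29  B=5  C=16  D=47  E=10
Waiting = turnaround − burst: A=16, B=0, C=10, D=29, E=5
Total waiting = 16 + 0 + 10 + 29 + 5 = 60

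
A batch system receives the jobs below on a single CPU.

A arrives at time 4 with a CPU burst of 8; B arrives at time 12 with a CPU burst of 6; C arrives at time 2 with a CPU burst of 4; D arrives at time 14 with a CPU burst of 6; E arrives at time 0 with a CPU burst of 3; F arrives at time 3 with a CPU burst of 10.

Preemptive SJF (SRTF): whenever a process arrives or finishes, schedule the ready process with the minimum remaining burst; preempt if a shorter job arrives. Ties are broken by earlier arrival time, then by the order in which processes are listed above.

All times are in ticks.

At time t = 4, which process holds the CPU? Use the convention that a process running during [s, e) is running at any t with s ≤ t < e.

Timeline: | E 0-3 | C 3-7 | A 7-15 | B 15-21 | D 21-27 | F 27-37 |
Completion: A=15  B=21  C=7  D=27  E=3  F=37

C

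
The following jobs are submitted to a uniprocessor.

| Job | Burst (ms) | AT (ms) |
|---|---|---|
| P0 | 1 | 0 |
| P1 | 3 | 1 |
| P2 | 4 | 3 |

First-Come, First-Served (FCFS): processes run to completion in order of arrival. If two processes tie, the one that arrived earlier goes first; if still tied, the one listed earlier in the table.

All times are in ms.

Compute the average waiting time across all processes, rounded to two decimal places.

Schedule: | P0 0-1 | P1 1-4 | P2 4-8 |
Completion: P0=1  P1=4  P2=8
Waiting times: P0=0, P1=0, P2=1
Average waiting = (0+0+1) / 3 = 1/3 = 0.33

0.33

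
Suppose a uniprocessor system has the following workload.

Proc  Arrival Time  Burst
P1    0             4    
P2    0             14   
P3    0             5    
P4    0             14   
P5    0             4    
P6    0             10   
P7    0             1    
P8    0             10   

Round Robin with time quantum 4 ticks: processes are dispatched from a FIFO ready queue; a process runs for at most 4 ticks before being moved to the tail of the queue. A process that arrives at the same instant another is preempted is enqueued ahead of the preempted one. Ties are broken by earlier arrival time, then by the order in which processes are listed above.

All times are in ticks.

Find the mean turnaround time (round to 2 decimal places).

39.88

Timeline: | P1 0-4 | P2 4-8 | P3 8-12 | P4 12-16 | P5 16-20 | P6 20-24 | P7 24-25 | P8 25-29 | P2 29-33 | P3 33-34 | P4 34-38 | P6 38-42 | P8 42-46 | P2 46-50 | P4 50-54 | P6 54-56 | P8 56-58 | P2 58-60 | P4 60-62 |
Completion: P1=4  P2=60  P3=34  P4=62  P5=20  P6=56  P7=25  P8=58
Turnaround times: P1=4, P2=60, P3=34, P4=62, P5=20, P6=56, P7=25, P8=58
Average turnaround = (4+60+34+62+20+56+25+58) / 8 = 319/8 = 39.88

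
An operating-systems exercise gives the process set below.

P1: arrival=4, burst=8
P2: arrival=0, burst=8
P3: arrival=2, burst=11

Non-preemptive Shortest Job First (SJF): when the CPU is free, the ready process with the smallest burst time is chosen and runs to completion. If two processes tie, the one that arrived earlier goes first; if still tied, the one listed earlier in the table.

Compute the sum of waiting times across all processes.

18

Timeline: | P2 0-8 | P1 8-16 | P3 16-27 |
Completion: P1=16  P2=8  P3=27
Waiting = turnaround − burst: P1=4, P2=0, P3=14
Total waiting = 4 + 0 + 14 = 18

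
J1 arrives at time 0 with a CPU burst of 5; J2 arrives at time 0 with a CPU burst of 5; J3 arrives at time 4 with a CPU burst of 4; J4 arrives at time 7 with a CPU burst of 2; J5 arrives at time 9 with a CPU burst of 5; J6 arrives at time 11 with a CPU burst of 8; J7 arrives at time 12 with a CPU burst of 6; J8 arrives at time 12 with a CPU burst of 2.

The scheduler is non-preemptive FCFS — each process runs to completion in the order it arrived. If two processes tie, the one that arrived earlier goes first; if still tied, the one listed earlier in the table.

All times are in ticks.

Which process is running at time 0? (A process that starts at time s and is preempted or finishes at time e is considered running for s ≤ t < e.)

J1

Schedule: | J1 0-5 | J2 5-10 | J3 10-14 | J4 14-16 | J5 16-21 | J6 21-29 | J7 29-35 | J8 35-37 |
Completion: J1=5  J2=10  J3=14  J4=16  J5=21  J6=29  J7=35  J8=37
Turnaround (C−A): J1=5  J2=10  J3=10  J4=9  J5=12  J6=18  J7=23  J8=25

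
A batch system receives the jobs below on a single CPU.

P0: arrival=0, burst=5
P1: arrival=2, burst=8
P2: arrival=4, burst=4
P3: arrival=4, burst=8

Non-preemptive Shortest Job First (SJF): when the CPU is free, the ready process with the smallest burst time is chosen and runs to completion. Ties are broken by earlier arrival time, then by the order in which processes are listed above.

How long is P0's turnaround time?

5

Timeline: | P0 0-5 | P2 5-9 | P1 9-17 | P3 17-25 |
Completion: P0=5  P1=17  P2=9  P3=25
Turnaround (C−A): P0=5  P1=15  P2=5  P3=21
Turnaround(P0) = completion − arrival = 5 − 0 = 5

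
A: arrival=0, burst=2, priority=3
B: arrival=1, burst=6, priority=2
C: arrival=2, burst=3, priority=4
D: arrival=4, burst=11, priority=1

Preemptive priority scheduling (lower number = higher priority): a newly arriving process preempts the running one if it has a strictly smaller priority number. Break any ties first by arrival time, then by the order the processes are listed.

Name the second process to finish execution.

B

Timeline: | A 0-1 | B 1-4 | D 4-15 | B 15-18 | A 18-19 | C 19-22 |
Completion: A=19  B=18  C=22  D=15
Turnaround (C−A): A=19  B=17  C=20  D=11
Finish order: D → B → A → C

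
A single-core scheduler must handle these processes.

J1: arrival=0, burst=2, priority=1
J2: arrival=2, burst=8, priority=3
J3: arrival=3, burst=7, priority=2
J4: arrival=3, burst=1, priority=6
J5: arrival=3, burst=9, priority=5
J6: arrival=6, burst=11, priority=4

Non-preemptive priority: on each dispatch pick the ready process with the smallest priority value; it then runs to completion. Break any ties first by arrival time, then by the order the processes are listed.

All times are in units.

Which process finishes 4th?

Timeline: | J1 0-2 | J2 2-10 | J3 10-17 | J6 17-28 | J5 28-37 | J4 37-38 |
Completion: J1=2  J2=10  J3=17  J4=38  J5=37  J6=28
Turnaround (C−A): J1=2  J2=8  J3=14  J4=35  J5=34  J6=22
Finish order: J1 → J2 → J3 → J6 → J5 → J4

J6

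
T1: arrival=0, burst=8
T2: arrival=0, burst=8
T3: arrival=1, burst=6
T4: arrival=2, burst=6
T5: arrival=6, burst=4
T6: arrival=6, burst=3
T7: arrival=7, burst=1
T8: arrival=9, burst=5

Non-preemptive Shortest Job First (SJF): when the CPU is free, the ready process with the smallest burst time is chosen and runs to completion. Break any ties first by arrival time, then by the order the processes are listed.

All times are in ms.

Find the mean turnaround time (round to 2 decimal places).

Timeline: | T1 0-8 | T7 8-9 | T6 9-12 | T5 12-16 | T8 16-21 | T3 21-27 | T4 27-33 | T2 33-41 |
Completion: T1=8  T2=41  T3=27  T4=33  T5=16  T6=12  T7=9  T8=21
Turnaround times: T1=8, T2=41, T3=26, T4=31, T5=10, T6=6, T7=2, T8=12
Average turnaround = (8+41+26+31+10+6+2+12) / 8 = 136/8 = 17.00

17.00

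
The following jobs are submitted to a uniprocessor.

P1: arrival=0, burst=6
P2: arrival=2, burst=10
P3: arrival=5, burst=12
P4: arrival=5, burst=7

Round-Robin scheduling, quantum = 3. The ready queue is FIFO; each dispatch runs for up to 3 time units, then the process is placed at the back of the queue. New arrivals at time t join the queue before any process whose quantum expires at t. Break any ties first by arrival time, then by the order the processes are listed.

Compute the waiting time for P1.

3

Timeline: | P1 0-3 | P2 3-6 | P1 6-9 | P3 9-12 | P4 12-15 | P2 15-18 | P3 18-21 | P4 21-24 | P2 24-27 | P3 27-30 | P4 30-31 | P2 31-32 | P3 32-35 |
Completion: P1=9  P2=32  P3=35  P4=31
Waiting(P1) = turnaround − burst = 9 − 6 = 3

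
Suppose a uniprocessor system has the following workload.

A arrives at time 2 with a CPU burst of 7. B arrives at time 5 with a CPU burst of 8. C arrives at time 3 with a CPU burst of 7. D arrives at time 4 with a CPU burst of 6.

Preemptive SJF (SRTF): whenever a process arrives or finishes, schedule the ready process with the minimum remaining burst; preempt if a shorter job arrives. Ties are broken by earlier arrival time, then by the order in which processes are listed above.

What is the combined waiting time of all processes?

34

Timeline: | idle 0-2 | A 2-9 | D 9-15 | C 15-22 | B 22-30 |
Completion: A=9  B=30  C=22  D=15
Turnaround (C−A): A=7  B=25  C=19  D=11
Waiting = turnaround − burst: A=0, B=17, C=12, D=5
Total waiting = 0 + 17 + 12 + 5 = 34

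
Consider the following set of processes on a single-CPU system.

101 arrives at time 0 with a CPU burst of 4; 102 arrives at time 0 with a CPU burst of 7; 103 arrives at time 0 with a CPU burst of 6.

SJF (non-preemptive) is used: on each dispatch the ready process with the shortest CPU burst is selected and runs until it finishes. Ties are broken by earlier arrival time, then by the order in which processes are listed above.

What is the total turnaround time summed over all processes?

31

Schedule: | 101 0-4 | 103 4-10 | 102 10-17 |
Completion: 101=4  102=17  103=10
Turnaround = completion − arrival: 101=4, 102=17, 103=10
Total turnaround = 4 + 17 + 10 = 31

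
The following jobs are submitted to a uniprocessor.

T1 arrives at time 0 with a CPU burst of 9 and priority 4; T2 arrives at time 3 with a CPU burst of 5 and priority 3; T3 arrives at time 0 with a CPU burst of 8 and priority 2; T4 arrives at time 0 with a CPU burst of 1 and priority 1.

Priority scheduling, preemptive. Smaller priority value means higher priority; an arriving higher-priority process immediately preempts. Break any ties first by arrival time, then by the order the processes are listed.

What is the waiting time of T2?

Timeline: | T4 0-1 | T3 1-9 | T2 9-14 | T1 14-23 |
Completion: T1=23  T2=14  T3=9  T4=1
Waiting(T2) = turnaround − burst = 11 − 5 = 6

6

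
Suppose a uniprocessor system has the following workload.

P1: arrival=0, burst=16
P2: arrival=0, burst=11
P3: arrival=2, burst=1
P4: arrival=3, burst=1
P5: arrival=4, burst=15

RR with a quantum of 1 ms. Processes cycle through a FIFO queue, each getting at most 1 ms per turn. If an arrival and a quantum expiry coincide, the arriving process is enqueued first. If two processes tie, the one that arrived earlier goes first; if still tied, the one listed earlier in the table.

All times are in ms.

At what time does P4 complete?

Timeline: | P1 0-1 | P2 1-2 | P1 2-3 | P3 3-4 | P2 4-5 | P4 5-6 | P1 6-7 | P5 7-8 | P2 8-9 | P1 9-10 | P5 10-11 | P2 11-12 | P1 12-13 | P5 13-14 | P2 14-15 | P1 15-16 | P5 16-17 | P2 17-18 | P1 18-19 | P5 19-20 | P2 20-21 | P1 21-22 | P5 22-23 | P2 23-24 | P1 24-25 | P5 25-26 | P2 26-27 | P1 27-28 | P5 28-29 | P2 29-30 | P1 30-31 | P5 31-32 | P2 32-33 | P1 33-34 | P5 34-35 | P1 35-36 | P5 36-37 | P1 37-38 | P5 38-39 | P1 39-40 | P5 40-41 | P1 41-42 | P5 42-44 |
Completion: P1=42  P2=33  P3=4  P4=6  P5=44

6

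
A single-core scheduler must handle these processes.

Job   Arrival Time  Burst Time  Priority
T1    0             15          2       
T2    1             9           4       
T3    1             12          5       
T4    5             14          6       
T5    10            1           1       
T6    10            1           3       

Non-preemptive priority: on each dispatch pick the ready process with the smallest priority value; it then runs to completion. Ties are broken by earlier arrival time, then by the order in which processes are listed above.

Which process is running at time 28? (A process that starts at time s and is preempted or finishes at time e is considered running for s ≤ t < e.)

T3

Schedule: | T1 0-15 | T5 15-16 | T6 16-17 | T2 17-26 | T3 26-38 | T4 38-52 |
Completion: T1=15  T2=26  T3=38  T4=52  T5=16  T6=17
Turnaround (C−A): T1=15  T2=25  T3=37  T4=47  T5=6  T6=7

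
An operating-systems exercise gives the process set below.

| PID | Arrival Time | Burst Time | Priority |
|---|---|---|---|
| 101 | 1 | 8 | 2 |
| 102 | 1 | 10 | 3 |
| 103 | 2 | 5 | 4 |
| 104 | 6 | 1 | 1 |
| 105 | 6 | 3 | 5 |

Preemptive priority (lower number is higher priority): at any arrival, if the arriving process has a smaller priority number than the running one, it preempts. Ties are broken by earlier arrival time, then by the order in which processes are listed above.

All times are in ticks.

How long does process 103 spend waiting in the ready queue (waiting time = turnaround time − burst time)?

Timeline: | idle 0-1 | 101 1-6 | 104 6-7 | 101 7-10 | 102 10-20 | 103 20-25 | 105 25-28 |
Completion: 101=10  102=20  103=25  104=7  105=28
Turnaround (C−A): 101=9  102=19  103=23  104=1  105=22
Waiting(103) = turnaround − burst = 23 − 5 = 18

18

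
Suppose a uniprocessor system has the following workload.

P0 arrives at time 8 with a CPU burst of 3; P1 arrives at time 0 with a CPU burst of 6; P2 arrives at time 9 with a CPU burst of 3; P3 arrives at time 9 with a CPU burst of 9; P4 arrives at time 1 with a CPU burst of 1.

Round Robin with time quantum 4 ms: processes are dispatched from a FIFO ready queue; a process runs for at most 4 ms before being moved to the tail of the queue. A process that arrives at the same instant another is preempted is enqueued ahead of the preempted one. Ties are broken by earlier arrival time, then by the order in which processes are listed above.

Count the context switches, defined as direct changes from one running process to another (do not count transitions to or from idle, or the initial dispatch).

4

Timeline: | P1 0-4 | P4 4-5 | P1 5-7 | idle 7-8 | P0 8-11 | P2 11-14 | P3 14-23 |
Completion: P0=11  P1=7  P2=14  P3=23  P4=5
Turnaround (C−A): P0=3  P1=7  P2=5  P3=14  P4=4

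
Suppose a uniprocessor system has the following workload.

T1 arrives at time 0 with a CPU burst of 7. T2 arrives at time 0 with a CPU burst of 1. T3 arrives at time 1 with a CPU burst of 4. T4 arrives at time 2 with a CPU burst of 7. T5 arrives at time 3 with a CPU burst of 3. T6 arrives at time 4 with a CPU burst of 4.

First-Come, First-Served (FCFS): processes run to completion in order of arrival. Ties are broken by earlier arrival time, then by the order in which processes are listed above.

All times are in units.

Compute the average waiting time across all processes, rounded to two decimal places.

9.67

Timeline: | T1 0-7 | T2 7-8 | T3 8-12 | T4 12-19 | T5 19-22 | T6 22-26 |
Completion: T1=7  T2=8  T3=12  T4=19  T5=22  T6=26
Waiting times: T1=0, T2=7, T3=7, T4=10, T5=16, T6=18
Average waiting = (0+7+7+10+16+18) / 6 = 58/6 = 9.67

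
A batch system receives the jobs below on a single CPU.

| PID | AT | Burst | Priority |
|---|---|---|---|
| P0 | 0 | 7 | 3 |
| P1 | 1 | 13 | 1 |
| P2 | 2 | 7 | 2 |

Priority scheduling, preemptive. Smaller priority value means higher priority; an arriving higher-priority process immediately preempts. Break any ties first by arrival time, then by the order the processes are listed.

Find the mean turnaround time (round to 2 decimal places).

19.67

Timeline: | P0 0-1 | P1 1-14 | P2 14-21 | P0 21-27 |
Completion: P0=27  P1=14  P2=21
Turnaround times: P0=27, P1=13, P2=19
Average turnaround = (27+13+19) / 3 = 59/3 = 19.67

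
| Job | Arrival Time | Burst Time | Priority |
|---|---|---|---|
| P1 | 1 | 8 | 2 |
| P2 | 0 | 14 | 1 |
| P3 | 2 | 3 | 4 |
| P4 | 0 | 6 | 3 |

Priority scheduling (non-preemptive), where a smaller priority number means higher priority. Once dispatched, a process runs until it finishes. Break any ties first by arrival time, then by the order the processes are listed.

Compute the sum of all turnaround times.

Gantt: | P2 0-14 | P1 14-22 | P4 22-28 | P3 28-31 |
Completion: P1=22  P2=14  P3=31  P4=28
Turnaround (C−A): P1=21  P2=14  P3=29  P4=28
Turnaround = completion − arrival: P1=21, P2=14, P3=29, P4=28
Total turnaround = 21 + 14 + 29 + 28 = 92

92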